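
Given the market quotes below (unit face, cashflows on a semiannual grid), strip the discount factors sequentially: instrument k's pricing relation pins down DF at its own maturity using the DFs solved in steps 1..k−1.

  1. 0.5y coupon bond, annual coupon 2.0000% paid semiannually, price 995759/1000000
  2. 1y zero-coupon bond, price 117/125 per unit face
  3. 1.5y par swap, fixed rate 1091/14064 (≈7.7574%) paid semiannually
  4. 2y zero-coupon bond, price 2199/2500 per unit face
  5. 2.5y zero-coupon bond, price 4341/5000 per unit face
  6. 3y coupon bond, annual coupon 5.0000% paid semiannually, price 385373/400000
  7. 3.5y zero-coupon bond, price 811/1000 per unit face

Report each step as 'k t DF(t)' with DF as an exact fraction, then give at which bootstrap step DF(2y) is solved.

1 1/2 9859/10000
2 1 117/125
3 3/2 8909/10000
4 2 2199/2500
5 5/2 4341/5000
6 3 8287/10000
7 7/2 811/1000
DF(2y) is solved at step 4

step 1 [0.5y] bond c/2=1/100: DF=(995759/1000000 − 1/100·(0))/(1+1/100) = 9859/10000 ≈ 0.985900
step 2 [1y] zero: DF = P = 117/125 ≈ 0.936000
step 3 [1.5y] swap r/2=1091/28128: DF=(1 − 1091/28128·(0.985900+0.936000))/(1+1091/28128) = 8909/10000 ≈ 0.890900
step 4 [2y] zero: DF = P = 2199/2500 ≈ 0.879600
step 5 [2.5y] zero: DF = P = 4341/5000 ≈ 0.868200
step 6 [3y] bond c/2=1/40: DF=(385373/400000 − 1/40·(0.985900+0.936000+0.890900+0.879600+0.868200))/(1+1/40) = 8287/10000 ≈ 0.828700
step 7 [3.5y] zero: DF = P = 811/1000 ≈ 0.811000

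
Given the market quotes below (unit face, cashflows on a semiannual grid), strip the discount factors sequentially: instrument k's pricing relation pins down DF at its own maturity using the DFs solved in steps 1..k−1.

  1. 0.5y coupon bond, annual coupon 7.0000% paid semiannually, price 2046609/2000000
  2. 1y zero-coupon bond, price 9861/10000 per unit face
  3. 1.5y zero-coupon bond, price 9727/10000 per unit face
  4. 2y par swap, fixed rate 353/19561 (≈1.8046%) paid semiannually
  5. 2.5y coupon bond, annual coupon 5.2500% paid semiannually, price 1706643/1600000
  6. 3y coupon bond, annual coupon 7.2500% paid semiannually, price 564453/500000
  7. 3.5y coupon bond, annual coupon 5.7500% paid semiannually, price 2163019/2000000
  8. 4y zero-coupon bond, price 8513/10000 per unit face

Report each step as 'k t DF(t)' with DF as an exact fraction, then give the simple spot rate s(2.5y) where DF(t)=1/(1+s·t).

step 1 [0.5y] bond c/2=7/200: DF=(2046609/2000000 − 7/200·(0))/(1+7/200) = 9887/10000 ≈ 0.988700
step 2 [1y] zero: DF = P = 9861/10000 ≈ 0.986100
step 3 [1.5y] zero: DF = P = 9727/10000 ≈ 0.972700
step 4 [2y] swap r/2=353/39122: DF=(1 − 353/39122·(0.988700+0.986100+0.972700))/(1+353/39122) = 9647/10000 ≈ 0.964700
step 5 [2.5y] bond c/2=21/800: DF=(1706643/1600000 − 21/800·(0.988700+0.986100+0.972700+0.964700))/(1+21/800) = 9393/10000 ≈ 0.939300
step 6 [3y] bond c/2=29/800: DF=(564453/500000 − 29/800·(0.988700+0.986100+0.972700+0.964700+0.939300))/(1+29/800) = 9197/10000 ≈ 0.919700
step 7 [3.5y] bond c/2=23/800: DF=(2163019/2000000 − 23/800·(0.988700+0.986100+0.972700+0.964700+0.939300+0.919700))/(1+23/800) = 89/100 ≈ 0.890000
step 8 [4y] zero: DF = P = 8513/10000 ≈ 0.851300

1 1/2 9887/10000
2 1 9861/10000
3 3/2 9727/10000
4 2 9647/10000
5 5/2 9393/10000
6 3 9197/10000
7 7/2 89/100
8 4 8513/10000
s(2.5y) = (1/(9393/10000) − 1)/(5/2) = 1214/46965 ≈ 2.5849%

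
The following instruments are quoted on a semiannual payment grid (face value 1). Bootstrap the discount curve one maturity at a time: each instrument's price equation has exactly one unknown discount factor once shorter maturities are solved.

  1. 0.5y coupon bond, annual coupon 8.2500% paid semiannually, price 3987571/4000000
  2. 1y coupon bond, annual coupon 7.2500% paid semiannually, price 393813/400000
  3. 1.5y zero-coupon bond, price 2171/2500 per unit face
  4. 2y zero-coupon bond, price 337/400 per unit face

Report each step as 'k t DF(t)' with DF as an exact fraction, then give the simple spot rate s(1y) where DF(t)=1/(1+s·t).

step 1 [0.5y] bond c/2=33/800: DF=(3987571/4000000 − 33/800·(0))/(1+33/800) = 4787/5000 ≈ 0.957400
step 2 [1y] bond c/2=29/800: DF=(393813/400000 − 29/800·(0.957400))/(1+29/800) = 4583/5000 ≈ 0.916600
step 3 [1.5y] zero: DF = P = 2171/2500 ≈ 0.868400
step 4 [2y] zero: DF = P = 337/400 ≈ 0.842500

1 1/2 4787/5000
2 1 4583/5000
3 3/2 2171/2500
4 2 337/400
s(1y) = (1/(4583/5000) − 1)/(1) = 417/4583 ≈ 9.0988%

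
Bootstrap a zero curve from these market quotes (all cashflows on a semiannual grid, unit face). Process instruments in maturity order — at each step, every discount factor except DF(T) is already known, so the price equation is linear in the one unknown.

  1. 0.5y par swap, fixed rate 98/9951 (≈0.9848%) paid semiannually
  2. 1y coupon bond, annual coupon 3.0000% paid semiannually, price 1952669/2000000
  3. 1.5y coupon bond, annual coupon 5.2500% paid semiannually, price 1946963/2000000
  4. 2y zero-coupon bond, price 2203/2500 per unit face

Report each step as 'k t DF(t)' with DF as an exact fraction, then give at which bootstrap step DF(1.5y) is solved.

1 1/2 9951/10000
2 1 592/625
3 3/2 8989/10000
4 2 2203/2500
DF(1.5y) is solved at step 3

step 1 [0.5y] swap r/2=49/9951: DF=(1 − 49/9951·(0))/(1+49/9951) = 9951/10000 ≈ 0.995100
step 2 [1y] bond c/2=3/200: DF=(1952669/2000000 − 3/200·(0.995100))/(1+3/200) = 592/625 ≈ 0.947200
step 3 [1.5y] bond c/2=21/800: DF=(1946963/2000000 − 21/800·(0.995100+0.947200))/(1+21/800) = 8989/10000 ≈ 0.898900
step 4 [2y] zero: DF = P = 2203/2500 ≈ 0.881200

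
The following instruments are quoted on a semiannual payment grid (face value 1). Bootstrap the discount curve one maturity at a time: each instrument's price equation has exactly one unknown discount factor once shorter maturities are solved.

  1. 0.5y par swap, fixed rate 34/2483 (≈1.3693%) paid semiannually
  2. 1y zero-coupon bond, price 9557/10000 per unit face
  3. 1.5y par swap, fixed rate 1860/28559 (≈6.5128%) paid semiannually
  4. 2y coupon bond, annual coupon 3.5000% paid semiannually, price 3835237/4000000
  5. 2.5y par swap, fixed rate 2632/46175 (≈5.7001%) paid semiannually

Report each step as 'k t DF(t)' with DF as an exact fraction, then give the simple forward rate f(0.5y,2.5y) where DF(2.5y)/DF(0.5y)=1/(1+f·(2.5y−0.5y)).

1 1/2 2483/2500
2 1 9557/10000
3 3/2 907/1000
4 2 2233/2500
5 5/2 2171/2500
f(0.5y,2.5y) = ((2483/2500)/(2171/2500) − 1)/(2) = 12/167 ≈ 7.1856%

step 1 [0.5y] swap r/2=17/2483: DF=(1 − 17/2483·(0))/(1+17/2483) = 2483/2500 ≈ 0.993200
step 2 [1y] zero: DF = P = 9557/10000 ≈ 0.955700
step 3 [1.5y] swap r/2=930/28559: DF=(1 − 930/28559·(0.993200+0.955700))/(1+930/28559) = 907/1000 ≈ 0.907000
step 4 [2y] bond c/2=7/400: DF=(3835237/4000000 − 7/400·(0.993200+0.955700+0.907000))/(1+7/400) = 2233/2500 ≈ 0.893200
step 5 [2.5y] swap r/2=1316/46175: DF=(1 − 1316/46175·(0.993200+0.955700+0.907000+0.893200))/(1+1316/46175) = 2171/2500 ≈ 0.868400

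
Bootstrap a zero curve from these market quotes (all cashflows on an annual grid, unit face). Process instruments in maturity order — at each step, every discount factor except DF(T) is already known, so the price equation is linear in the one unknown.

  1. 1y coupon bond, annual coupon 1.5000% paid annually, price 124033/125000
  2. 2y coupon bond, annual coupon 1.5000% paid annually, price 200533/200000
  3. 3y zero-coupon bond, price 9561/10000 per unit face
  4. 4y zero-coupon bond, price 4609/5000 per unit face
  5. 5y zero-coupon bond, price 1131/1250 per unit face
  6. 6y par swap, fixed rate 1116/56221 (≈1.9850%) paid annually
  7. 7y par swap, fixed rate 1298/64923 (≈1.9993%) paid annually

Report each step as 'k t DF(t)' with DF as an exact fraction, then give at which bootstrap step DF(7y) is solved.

1 1 611/625
2 2 4867/5000
3 3 9561/10000
4 4 4609/5000
5 5 1131/1250
6 6 2221/2500
7 7 4351/5000
DF(7y) is solved at step 7

step 1 [1y] bond c/1=3/200: DF=(124033/125000 − 3/200·(0))/(1+3/200) = 611/625 ≈ 0.977600
step 2 [2y] bond c/1=3/200: DF=(200533/200000 − 3/200·(0.977600))/(1+3/200) = 4867/5000 ≈ 0.973400
step 3 [3y] zero: DF = P = 9561/10000 ≈ 0.956100
step 4 [4y] zero: DF = P = 4609/5000 ≈ 0.921800
step 5 [5y] zero: DF = P = 1131/1250 ≈ 0.904800
step 6 [6y] swap r/1=1116/56221: DF=(1 − 1116/56221·(0.977600+0.973400+0.956100+0.921800+0.904800))/(1+1116/56221) = 2221/2500 ≈ 0.888400
step 7 [7y] swap r/1=1298/64923: DF=(1 − 1298/64923·(0.977600+0.973400+0.956100+0.921800+0.904800+0.888400))/(1+1298/64923) = 4351/5000 ≈ 0.870200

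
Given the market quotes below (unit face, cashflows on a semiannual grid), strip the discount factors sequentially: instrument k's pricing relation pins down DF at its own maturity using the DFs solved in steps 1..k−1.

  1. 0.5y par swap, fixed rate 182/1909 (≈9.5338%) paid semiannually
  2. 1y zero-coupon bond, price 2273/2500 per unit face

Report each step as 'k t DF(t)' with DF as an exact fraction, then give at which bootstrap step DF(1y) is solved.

step 1 [0.5y] swap r/2=91/1909: DF=(1 − 91/1909·(0))/(1+91/1909) = 1909/2000 ≈ 0.954500
step 2 [1y] zero: DF = P = 2273/2500 ≈ 0.909200

1 1/2 1909/2000
2 1 2273/2500
DF(1y) is solved at step 2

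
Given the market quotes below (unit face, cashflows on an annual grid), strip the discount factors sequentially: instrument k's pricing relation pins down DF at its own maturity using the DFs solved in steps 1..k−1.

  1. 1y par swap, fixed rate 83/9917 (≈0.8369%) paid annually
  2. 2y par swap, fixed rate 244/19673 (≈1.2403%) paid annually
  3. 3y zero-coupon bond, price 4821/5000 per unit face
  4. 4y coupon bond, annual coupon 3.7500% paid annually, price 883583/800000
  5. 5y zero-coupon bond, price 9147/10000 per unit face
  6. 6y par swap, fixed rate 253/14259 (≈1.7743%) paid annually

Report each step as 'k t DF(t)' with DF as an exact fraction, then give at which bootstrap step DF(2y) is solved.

1 1 9917/10000
2 2 2439/2500
3 3 4821/5000
4 4 4793/5000
5 5 9147/10000
6 6 2247/2500
DF(2y) is solved at step 2

step 1 [1y] swap r/1=83/9917: DF=(1 − 83/9917·(0))/(1+83/9917) = 9917/10000 ≈ 0.991700
step 2 [2y] swap r/1=244/19673: DF=(1 − 244/19673·(0.991700))/(1+244/19673) = 2439/2500 ≈ 0.975600
step 3 [3y] zero: DF = P = 4821/5000 ≈ 0.964200
step 4 [4y] bond c/1=3/80: DF=(883583/800000 − 3/80·(0.991700+0.975600+0.964200))/(1+3/80) = 4793/5000 ≈ 0.958600
step 5 [5y] zero: DF = P = 9147/10000 ≈ 0.914700
step 6 [6y] swap r/1=253/14259: DF=(1 − 253/14259·(0.991700+0.975600+0.964200+0.958600+0.914700))/(1+253/14259) = 2247/2500 ≈ 0.898800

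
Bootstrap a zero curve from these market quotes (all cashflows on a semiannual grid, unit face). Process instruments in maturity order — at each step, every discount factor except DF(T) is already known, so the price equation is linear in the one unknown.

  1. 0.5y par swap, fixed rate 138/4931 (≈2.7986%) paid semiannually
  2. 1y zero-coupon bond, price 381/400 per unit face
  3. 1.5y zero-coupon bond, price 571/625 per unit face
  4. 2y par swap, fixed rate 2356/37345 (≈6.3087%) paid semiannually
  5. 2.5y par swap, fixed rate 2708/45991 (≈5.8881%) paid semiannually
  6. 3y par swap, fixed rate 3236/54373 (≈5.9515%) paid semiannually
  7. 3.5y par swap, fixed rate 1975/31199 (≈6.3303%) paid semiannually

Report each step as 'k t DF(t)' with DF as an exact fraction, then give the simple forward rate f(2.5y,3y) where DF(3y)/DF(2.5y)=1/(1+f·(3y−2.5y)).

step 1 [0.5y] swap r/2=69/4931: DF=(1 − 69/4931·(0))/(1+69/4931) = 4931/5000 ≈ 0.986200
step 2 [1y] zero: DF = P = 381/400 ≈ 0.952500
step 3 [1.5y] zero: DF = P = 571/625 ≈ 0.913600
step 4 [2y] swap r/2=1178/37345: DF=(1 − 1178/37345·(0.986200+0.952500+0.913600))/(1+1178/37345) = 4411/5000 ≈ 0.882200
step 5 [2.5y] swap r/2=1354/45991: DF=(1 − 1354/45991·(0.986200+0.952500+0.913600+0.882200))/(1+1354/45991) = 4323/5000 ≈ 0.864600
step 6 [3y] swap r/2=1618/54373: DF=(1 − 1618/54373·(0.986200+0.952500+0.913600+0.882200+0.864600))/(1+1618/54373) = 4191/5000 ≈ 0.838200
step 7 [3.5y] swap r/2=1975/62398: DF=(1 − 1975/62398·(0.986200+0.952500+0.913600+0.882200+0.864600+0.838200))/(1+1975/62398) = 321/400 ≈ 0.802500

1 1/2 4931/5000
2 1 381/400
3 3/2 571/625
4 2 4411/5000
5 5/2 4323/5000
6 3 4191/5000
7 7/2 321/400
f(2.5y,3y) = ((4323/5000)/(4191/5000) − 1)/(1/2) = 8/127 ≈ 6.2992%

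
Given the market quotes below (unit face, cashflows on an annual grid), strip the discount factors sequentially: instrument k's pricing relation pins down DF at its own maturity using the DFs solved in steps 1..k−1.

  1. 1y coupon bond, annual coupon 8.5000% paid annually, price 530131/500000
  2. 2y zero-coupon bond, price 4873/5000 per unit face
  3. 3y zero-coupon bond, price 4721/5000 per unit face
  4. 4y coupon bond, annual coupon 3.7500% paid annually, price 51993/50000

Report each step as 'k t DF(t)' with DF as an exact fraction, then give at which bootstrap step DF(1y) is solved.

step 1 [1y] bond c/1=17/200: DF=(530131/500000 − 17/200·(0))/(1+17/200) = 2443/2500 ≈ 0.977200
step 2 [2y] zero: DF = P = 4873/5000 ≈ 0.974600
step 3 [3y] zero: DF = P = 4721/5000 ≈ 0.944200
step 4 [4y] bond c/1=3/80: DF=(51993/50000 − 3/80·(0.977200+0.974600+0.944200))/(1+3/80) = 561/625 ≈ 0.897600

1 1 2443/2500
2 2 4873/5000
3 3 4721/5000
4 4 561/625
DF(1y) is solved at step 1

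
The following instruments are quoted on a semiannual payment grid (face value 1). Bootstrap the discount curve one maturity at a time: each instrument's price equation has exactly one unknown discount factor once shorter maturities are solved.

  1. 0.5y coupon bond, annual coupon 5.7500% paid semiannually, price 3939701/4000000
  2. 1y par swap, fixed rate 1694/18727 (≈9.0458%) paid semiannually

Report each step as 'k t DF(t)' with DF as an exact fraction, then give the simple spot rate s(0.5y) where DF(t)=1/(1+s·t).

step 1 [0.5y] bond c/2=23/800: DF=(3939701/4000000 − 23/800·(0))/(1+23/800) = 4787/5000 ≈ 0.957400
step 2 [1y] swap r/2=847/18727: DF=(1 − 847/18727·(0.957400))/(1+847/18727) = 9153/10000 ≈ 0.915300

1 1/2 4787/5000
2 1 9153/10000
s(0.5y) = (1/(4787/5000) − 1)/(1/2) = 426/4787 ≈ 8.8991%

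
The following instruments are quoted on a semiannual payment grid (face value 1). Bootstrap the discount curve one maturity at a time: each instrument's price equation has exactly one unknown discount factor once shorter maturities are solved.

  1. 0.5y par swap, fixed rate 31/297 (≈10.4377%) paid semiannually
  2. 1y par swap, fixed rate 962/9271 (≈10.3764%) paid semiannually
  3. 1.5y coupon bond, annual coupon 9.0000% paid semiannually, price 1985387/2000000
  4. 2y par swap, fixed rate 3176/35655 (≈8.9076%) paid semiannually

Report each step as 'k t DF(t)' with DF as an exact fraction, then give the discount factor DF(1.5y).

step 1 [0.5y] swap r/2=31/594: DF=(1 − 31/594·(0))/(1+31/594) = 594/625 ≈ 0.950400
step 2 [1y] swap r/2=481/9271: DF=(1 − 481/9271·(0.950400))/(1+481/9271) = 4519/5000 ≈ 0.903800
step 3 [1.5y] bond c/2=9/200: DF=(1985387/2000000 − 9/200·(0.950400+0.903800))/(1+9/200) = 8701/10000 ≈ 0.870100
step 4 [2y] swap r/2=1588/35655: DF=(1 − 1588/35655·(0.950400+0.903800+0.870100))/(1+1588/35655) = 2103/2500 ≈ 0.841200

1 1/2 594/625
2 1 4519/5000
3 3/2 8701/10000
4 2 2103/2500
DF(1.5y) = 8701/10000 ≈ 0.870100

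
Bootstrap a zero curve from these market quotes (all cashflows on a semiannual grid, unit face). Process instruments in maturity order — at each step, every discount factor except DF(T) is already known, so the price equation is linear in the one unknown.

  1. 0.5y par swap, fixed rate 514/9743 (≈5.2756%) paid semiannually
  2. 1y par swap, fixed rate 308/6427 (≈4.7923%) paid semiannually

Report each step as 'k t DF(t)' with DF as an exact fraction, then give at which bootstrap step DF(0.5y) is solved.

step 1 [0.5y] swap r/2=257/9743: DF=(1 − 257/9743·(0))/(1+257/9743) = 9743/10000 ≈ 0.974300
step 2 [1y] swap r/2=154/6427: DF=(1 − 154/6427·(0.974300))/(1+154/6427) = 4769/5000 ≈ 0.953800

1 1/2 9743/10000
2 1 4769/5000
DF(0.5y) is solved at step 1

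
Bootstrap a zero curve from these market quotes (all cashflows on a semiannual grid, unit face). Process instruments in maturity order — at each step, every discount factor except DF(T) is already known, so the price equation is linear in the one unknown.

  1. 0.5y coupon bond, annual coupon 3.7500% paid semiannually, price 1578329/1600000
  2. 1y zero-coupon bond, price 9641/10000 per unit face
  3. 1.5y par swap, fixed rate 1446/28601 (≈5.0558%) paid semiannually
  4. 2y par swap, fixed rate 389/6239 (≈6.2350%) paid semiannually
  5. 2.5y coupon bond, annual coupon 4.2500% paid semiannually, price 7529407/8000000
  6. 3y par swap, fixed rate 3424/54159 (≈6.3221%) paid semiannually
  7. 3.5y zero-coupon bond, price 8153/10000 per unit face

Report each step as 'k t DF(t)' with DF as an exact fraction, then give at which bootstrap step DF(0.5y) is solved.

step 1 [0.5y] bond c/2=3/160: DF=(1578329/1600000 − 3/160·(0))/(1+3/160) = 9683/10000 ≈ 0.968300
step 2 [1y] zero: DF = P = 9641/10000 ≈ 0.964100
step 3 [1.5y] swap r/2=723/28601: DF=(1 − 723/28601·(0.968300+0.964100))/(1+723/28601) = 9277/10000 ≈ 0.927700
step 4 [2y] swap r/2=389/12478: DF=(1 − 389/12478·(0.968300+0.964100+0.927700))/(1+389/12478) = 8833/10000 ≈ 0.883300
step 5 [2.5y] bond c/2=17/800: DF=(7529407/8000000 − 17/800·(0.968300+0.964100+0.927700+0.883300))/(1+17/800) = 8437/10000 ≈ 0.843700
step 6 [3y] swap r/2=1712/54159: DF=(1 − 1712/54159·(0.968300+0.964100+0.927700+0.883300+0.843700))/(1+1712/54159) = 518/625 ≈ 0.828800
step 7 [3.5y] zero: DF = P = 8153/10000 ≈ 0.815300

1 1/2 9683/10000
2 1 9641/10000
3 3/2 9277/10000
4 2 8833/10000
5 5/2 8437/10000
6 3 518/625
7 7/2 8153/10000
DF(0.5y) is solved at step 1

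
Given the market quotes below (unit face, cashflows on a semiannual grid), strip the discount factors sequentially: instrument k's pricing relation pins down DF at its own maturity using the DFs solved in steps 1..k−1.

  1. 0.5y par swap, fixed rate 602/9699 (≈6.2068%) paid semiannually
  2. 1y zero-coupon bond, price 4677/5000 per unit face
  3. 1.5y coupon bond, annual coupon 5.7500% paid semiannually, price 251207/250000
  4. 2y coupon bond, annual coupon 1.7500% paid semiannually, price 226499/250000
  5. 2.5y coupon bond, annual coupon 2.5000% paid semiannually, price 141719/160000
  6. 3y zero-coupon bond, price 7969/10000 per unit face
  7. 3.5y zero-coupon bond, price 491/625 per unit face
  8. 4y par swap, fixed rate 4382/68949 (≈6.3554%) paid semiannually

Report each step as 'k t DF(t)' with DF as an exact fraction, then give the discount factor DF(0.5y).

1 1/2 9699/10000
2 1 4677/5000
3 3/2 1847/2000
4 2 546/625
5 5/2 8291/10000
6 3 7969/10000
7 7/2 491/625
8 4 7809/10000
DF(0.5y) = 9699/10000 ≈ 0.969900

step 1 [0.5y] swap r/2=301/9699: DF=(1 − 301/9699·(0))/(1+301/9699) = 9699/10000 ≈ 0.969900
step 2 [1y] zero: DF = P = 4677/5000 ≈ 0.935400
step 3 [1.5y] bond c/2=23/800: DF=(251207/250000 − 23/800·(0.969900+0.935400))/(1+23/800) = 1847/2000 ≈ 0.923500
step 4 [2y] bond c/2=7/800: DF=(226499/250000 − 7/800·(0.969900+0.935400+0.923500))/(1+7/800) = 546/625 ≈ 0.873600
step 5 [2.5y] bond c/2=1/80: DF=(141719/160000 − 1/80·(0.969900+0.935400+0.923500+0.873600))/(1+1/80) = 8291/10000 ≈ 0.829100
step 6 [3y] zero: DF = P = 7969/10000 ≈ 0.796900
step 7 [3.5y] zero: DF = P = 491/625 ≈ 0.785600
step 8 [4y] swap r/2=2191/68949: DF=(1 − 2191/68949·(0.969900+0.935400+0.923500+0.873600+0.829100+0.796900+0.785600))/(1+2191/68949) = 7809/10000 ≈ 0.780900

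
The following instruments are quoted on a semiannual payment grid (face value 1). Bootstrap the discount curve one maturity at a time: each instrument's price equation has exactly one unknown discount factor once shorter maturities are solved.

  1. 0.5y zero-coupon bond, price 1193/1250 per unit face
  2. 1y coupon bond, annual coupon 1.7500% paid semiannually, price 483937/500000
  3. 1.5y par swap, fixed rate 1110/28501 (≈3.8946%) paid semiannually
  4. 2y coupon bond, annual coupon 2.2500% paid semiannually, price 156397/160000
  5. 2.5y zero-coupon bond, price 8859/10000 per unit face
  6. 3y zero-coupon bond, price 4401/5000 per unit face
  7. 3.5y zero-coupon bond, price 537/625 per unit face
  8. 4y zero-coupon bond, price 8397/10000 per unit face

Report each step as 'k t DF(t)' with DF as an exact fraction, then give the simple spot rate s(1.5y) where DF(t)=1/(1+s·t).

step 1 [0.5y] zero: DF = P = 1193/1250 ≈ 0.954400
step 2 [1y] bond c/2=7/800: DF=(483937/500000 − 7/800·(0.954400))/(1+7/800) = 1189/1250 ≈ 0.951200
step 3 [1.5y] swap r/2=555/28501: DF=(1 − 555/28501·(0.954400+0.951200))/(1+555/28501) = 1889/2000 ≈ 0.944500
step 4 [2y] bond c/2=9/800: DF=(156397/160000 − 9/800·(0.954400+0.951200+0.944500))/(1+9/800) = 9349/10000 ≈ 0.934900
step 5 [2.5y] zero: DF = P = 8859/10000 ≈ 0.885900
step 6 [3y] zero: DF = P = 4401/5000 ≈ 0.880200
step 7 [3.5y] zero: DF = P = 537/625 ≈ 0.859200
step 8 [4y] zero: DF = P = 8397/10000 ≈ 0.839700

1 1/2 1193/1250
2 1 1189/1250
3 3/2 1889/2000
4 2 9349/10000
5 5/2 8859/10000
6 3 4401/5000
7 7/2 537/625
8 4 8397/10000
s(1.5y) = (1/(1889/2000) − 1)/(3/2) = 74/1889 ≈ 3.9174%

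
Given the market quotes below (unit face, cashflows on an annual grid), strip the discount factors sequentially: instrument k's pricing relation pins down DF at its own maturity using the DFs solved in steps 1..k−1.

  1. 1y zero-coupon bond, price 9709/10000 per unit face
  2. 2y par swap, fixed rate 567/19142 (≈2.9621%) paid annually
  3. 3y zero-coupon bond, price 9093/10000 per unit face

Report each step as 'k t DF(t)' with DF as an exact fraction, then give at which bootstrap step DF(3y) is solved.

1 1 9709/10000
2 2 9433/10000
3 3 9093/10000
DF(3y) is solved at step 3

step 1 [1y] zero: DF = P = 9709/10000 ≈ 0.970900
step 2 [2y] swap r/1=567/19142: DF=(1 − 567/19142·(0.970900))/(1+567/19142) = 9433/10000 ≈ 0.943300
step 3 [3y] zero: DF = P = 9093/10000 ≈ 0.909300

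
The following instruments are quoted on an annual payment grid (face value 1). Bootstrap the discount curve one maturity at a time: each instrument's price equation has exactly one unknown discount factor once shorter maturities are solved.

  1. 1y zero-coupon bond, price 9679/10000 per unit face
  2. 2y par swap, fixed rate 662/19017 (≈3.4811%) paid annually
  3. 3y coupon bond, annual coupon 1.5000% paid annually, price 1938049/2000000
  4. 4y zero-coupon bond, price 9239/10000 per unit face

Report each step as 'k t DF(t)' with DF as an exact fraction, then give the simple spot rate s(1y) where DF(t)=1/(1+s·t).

1 1 9679/10000
2 2 4669/5000
3 3 4633/5000
4 4 9239/10000
s(1y) = (1/(9679/10000) − 1)/(1) = 321/9679 ≈ 3.3165%

step 1 [1y] zero: DF = P = 9679/10000 ≈ 0.967900
step 2 [2y] swap r/1=662/19017: DF=(1 − 662/19017·(0.967900))/(1+662/19017) = 4669/5000 ≈ 0.933800
step 3 [3y] bond c/1=3/200: DF=(1938049/2000000 − 3/200·(0.967900+0.933800))/(1+3/200) = 4633/5000 ≈ 0.926600
step 4 [4y] zero: DF = P = 9239/10000 ≈ 0.923900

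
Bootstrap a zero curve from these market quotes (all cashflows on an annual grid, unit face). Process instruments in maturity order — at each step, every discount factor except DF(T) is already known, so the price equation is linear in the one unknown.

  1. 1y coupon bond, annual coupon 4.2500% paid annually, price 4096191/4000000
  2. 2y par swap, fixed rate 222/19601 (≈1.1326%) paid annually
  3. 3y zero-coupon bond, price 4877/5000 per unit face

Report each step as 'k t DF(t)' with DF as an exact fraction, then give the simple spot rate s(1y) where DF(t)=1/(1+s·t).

step 1 [1y] bond c/1=17/400: DF=(4096191/4000000 − 17/400·(0))/(1+17/400) = 9823/10000 ≈ 0.982300
step 2 [2y] swap r/1=222/19601: DF=(1 − 222/19601·(0.982300))/(1+222/19601) = 4889/5000 ≈ 0.977800
step 3 [3y] zero: DF = P = 4877/5000 ≈ 0.975400

1 1 9823/10000
2 2 4889/5000
3 3 4877/5000
s(1y) = (1/(9823/10000) − 1)/(1) = 177/9823 ≈ 1.8019%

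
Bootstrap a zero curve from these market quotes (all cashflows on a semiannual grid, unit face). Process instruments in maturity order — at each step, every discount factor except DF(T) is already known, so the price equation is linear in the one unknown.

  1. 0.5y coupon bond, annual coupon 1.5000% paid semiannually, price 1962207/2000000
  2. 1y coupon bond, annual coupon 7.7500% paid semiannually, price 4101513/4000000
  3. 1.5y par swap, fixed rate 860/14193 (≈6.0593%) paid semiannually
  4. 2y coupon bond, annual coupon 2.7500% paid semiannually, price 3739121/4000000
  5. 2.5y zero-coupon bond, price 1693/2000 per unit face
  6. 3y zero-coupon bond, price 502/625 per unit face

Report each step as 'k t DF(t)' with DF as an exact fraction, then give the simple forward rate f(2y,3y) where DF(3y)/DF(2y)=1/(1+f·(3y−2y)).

step 1 [0.5y] bond c/2=3/400: DF=(1962207/2000000 − 3/400·(0))/(1+3/400) = 4869/5000 ≈ 0.973800
step 2 [1y] bond c/2=31/800: DF=(4101513/4000000 − 31/800·(0.973800))/(1+31/800) = 2377/2500 ≈ 0.950800
step 3 [1.5y] swap r/2=430/14193: DF=(1 − 430/14193·(0.973800+0.950800))/(1+430/14193) = 457/500 ≈ 0.914000
step 4 [2y] bond c/2=11/800: DF=(3739121/4000000 − 11/800·(0.973800+0.950800+0.914000))/(1+11/800) = 2209/2500 ≈ 0.883600
step 5 [2.5y] zero: DF = P = 1693/2000 ≈ 0.846500
step 6 [3y] zero: DF = P = 502/625 ≈ 0.803200

1 1/2 4869/5000
2 1 2377/2500
3 3/2 457/500
4 2 2209/2500
5 5/2 1693/2000
6 3 502/625
f(2y,3y) = ((2209/2500)/(502/625) − 1)/(1) = 201/2008 ≈ 10.0100%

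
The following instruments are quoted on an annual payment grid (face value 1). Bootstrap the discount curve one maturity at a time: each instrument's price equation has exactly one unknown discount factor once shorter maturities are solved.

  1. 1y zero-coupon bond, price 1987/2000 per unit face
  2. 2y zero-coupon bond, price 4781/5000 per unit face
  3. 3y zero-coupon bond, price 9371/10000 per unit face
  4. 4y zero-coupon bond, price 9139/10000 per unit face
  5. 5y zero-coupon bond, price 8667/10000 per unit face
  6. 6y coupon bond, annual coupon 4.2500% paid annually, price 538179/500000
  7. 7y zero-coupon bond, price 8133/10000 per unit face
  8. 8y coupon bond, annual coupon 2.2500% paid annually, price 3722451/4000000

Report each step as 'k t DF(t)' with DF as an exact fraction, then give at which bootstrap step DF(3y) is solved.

step 1 [1y] zero: DF = P = 1987/2000 ≈ 0.993500
step 2 [2y] zero: DF = P = 4781/5000 ≈ 0.956200
step 3 [3y] zero: DF = P = 9371/10000 ≈ 0.937100
step 4 [4y] zero: DF = P = 9139/10000 ≈ 0.913900
step 5 [5y] zero: DF = P = 8667/10000 ≈ 0.866700
step 6 [6y] bond c/1=17/400: DF=(538179/500000 − 17/400·(0.993500+0.956200+0.937100+0.913900+0.866700))/(1+17/400) = 4211/5000 ≈ 0.842200
step 7 [7y] zero: DF = P = 8133/10000 ≈ 0.813300
step 8 [8y] bond c/1=9/400: DF=(3722451/4000000 − 9/400·(0.993500+0.956200+0.937100+0.913900+0.866700+0.842200+0.813300))/(1+9/400) = 771/1000 ≈ 0.771000

1 1 1987/2000
2 2 4781/5000
3 3 9371/10000
4 4 9139/10000
5 5 8667/10000
6 6 4211/5000
7 7 8133/10000
8 8 771/1000
DF(3y) is solved at step 3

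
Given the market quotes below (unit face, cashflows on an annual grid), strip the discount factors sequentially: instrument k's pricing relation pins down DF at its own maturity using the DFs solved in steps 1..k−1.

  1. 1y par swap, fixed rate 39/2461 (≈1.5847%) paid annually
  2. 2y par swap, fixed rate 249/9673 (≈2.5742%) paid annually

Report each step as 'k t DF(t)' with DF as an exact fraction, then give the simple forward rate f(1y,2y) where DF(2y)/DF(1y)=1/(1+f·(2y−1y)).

1 1 2461/2500
2 2 4751/5000
f(1y,2y) = ((2461/2500)/(4751/5000) − 1)/(1) = 171/4751 ≈ 3.5992%

step 1 [1y] swap r/1=39/2461: DF=(1 − 39/2461·(0))/(1+39/2461) = 2461/2500 ≈ 0.984400
step 2 [2y] swap r/1=249/9673: DF=(1 − 249/9673·(0.984400))/(1+249/9673) = 4751/5000 ≈ 0.950200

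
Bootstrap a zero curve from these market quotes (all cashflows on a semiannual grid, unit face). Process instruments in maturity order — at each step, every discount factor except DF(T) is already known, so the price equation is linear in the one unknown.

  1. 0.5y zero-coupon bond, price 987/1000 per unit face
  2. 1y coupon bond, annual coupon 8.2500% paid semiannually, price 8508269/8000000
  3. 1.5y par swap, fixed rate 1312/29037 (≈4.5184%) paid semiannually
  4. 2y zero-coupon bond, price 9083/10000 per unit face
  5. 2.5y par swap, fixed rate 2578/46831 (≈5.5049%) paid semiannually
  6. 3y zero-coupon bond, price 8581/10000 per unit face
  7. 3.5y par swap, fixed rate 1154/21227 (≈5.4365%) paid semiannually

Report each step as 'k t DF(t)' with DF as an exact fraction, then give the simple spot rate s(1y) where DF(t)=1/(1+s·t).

step 1 [0.5y] zero: DF = P = 987/1000 ≈ 0.987000
step 2 [1y] bond c/2=33/800: DF=(8508269/8000000 − 33/800·(0.987000))/(1+33/800) = 9823/10000 ≈ 0.982300
step 3 [1.5y] swap r/2=656/29037: DF=(1 − 656/29037·(0.987000+0.982300))/(1+656/29037) = 584/625 ≈ 0.934400
step 4 [2y] zero: DF = P = 9083/10000 ≈ 0.908300
step 5 [2.5y] swap r/2=1289/46831: DF=(1 − 1289/46831·(0.987000+0.982300+0.934400+0.908300))/(1+1289/46831) = 8711/10000 ≈ 0.871100
step 6 [3y] zero: DF = P = 8581/10000 ≈ 0.858100
step 7 [3.5y] swap r/2=577/21227: DF=(1 − 577/21227·(0.987000+0.982300+0.934400+0.908300+0.871100+0.858100))/(1+577/21227) = 8269/10000 ≈ 0.826900

1 1/2 987/1000
2 1 9823/10000
3 3/2 584/625
4 2 9083/10000
5 5/2 8711/10000
6 3 8581/10000
7 7/2 8269/10000
s(1y) = (1/(9823/10000) − 1)/(1) = 177/9823 ≈ 1.8019%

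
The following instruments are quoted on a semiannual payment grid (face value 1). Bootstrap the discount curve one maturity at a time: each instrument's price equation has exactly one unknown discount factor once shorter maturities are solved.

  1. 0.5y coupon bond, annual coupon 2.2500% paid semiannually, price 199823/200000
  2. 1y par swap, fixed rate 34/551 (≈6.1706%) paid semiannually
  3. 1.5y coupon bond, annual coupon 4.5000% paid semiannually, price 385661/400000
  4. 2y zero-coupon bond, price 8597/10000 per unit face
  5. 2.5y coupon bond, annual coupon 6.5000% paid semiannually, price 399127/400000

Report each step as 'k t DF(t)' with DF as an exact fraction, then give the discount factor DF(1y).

1 1/2 247/250
2 1 1881/2000
3 3/2 1801/2000
4 2 8597/10000
5 5/2 8503/10000
DF(1y) = 1881/2000 ≈ 0.940500

step 1 [0.5y] bond c/2=9/800: DF=(199823/200000 − 9/800·(0))/(1+9/800) = 247/250 ≈ 0.988000
step 2 [1y] swap r/2=17/551: DF=(1 − 17/551·(0.988000))/(1+17/551) = 1881/2000 ≈ 0.940500
step 3 [1.5y] bond c/2=9/400: DF=(385661/400000 − 9/400·(0.988000+0.940500))/(1+9/400) = 1801/2000 ≈ 0.900500
step 4 [2y] zero: DF = P = 8597/10000 ≈ 0.859700
step 5 [2.5y] bond c/2=13/400: DF=(399127/400000 − 13/400·(0.988000+0.940500+0.900500+0.859700))/(1+13/400) = 8503/10000 ≈ 0.850300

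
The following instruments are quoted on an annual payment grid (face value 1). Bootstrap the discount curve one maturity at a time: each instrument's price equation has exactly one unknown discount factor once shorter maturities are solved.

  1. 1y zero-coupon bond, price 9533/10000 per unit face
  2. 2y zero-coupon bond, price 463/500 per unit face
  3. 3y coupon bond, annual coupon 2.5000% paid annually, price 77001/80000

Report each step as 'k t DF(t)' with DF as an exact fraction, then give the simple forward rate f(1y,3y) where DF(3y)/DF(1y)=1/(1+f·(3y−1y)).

1 1 9533/10000
2 2 463/500
3 3 2233/2500
f(1y,3y) = ((9533/10000)/(2233/2500) − 1)/(2) = 601/17864 ≈ 3.3643%

step 1 [1y] zero: DF = P = 9533/10000 ≈ 0.953300
step 2 [2y] zero: DF = P = 463/500 ≈ 0.926000
step 3 [3y] bond c/1=1/40: DF=(77001/80000 − 1/40·(0.953300+0.926000))/(1+1/40) = 2233/2500 ≈ 0.893200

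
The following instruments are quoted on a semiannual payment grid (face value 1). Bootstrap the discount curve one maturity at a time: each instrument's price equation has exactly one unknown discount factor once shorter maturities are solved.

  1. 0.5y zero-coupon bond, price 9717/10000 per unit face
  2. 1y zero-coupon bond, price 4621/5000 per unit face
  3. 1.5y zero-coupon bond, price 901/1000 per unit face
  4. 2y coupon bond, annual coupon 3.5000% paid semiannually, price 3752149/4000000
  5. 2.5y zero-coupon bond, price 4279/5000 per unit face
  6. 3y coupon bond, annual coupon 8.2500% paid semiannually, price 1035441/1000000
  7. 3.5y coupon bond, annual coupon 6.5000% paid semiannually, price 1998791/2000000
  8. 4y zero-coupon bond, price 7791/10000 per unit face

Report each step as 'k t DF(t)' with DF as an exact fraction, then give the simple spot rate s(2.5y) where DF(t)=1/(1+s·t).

1 1/2 9717/10000
2 1 4621/5000
3 3/2 901/1000
4 2 4369/5000
5 5/2 4279/5000
6 3 8151/10000
7 7/2 3999/5000
8 4 7791/10000
s(2.5y) = (1/(4279/5000) − 1)/(5/2) = 1442/21395 ≈ 6.7399%

step 1 [0.5y] zero: DF = P = 9717/10000 ≈ 0.971700
step 2 [1y] zero: DF = P = 4621/5000 ≈ 0.924200
step 3 [1.5y] zero: DF = P = 901/1000 ≈ 0.901000
step 4 [2y] bond c/2=7/400: DF=(3752149/4000000 − 7/400·(0.971700+0.924200+0.901000))/(1+7/400) = 4369/5000 ≈ 0.873800
step 5 [2.5y] zero: DF = P = 4279/5000 ≈ 0.855800
step 6 [3y] bond c/2=33/800: DF=(1035441/1000000 − 33/800·(0.971700+0.924200+0.901000+0.873800+0.855800))/(1+33/800) = 8151/10000 ≈ 0.815100
step 7 [3.5y] bond c/2=13/400: DF=(1998791/2000000 − 13/400·(0.971700+0.924200+0.901000+0.873800+0.855800+0.815100))/(1+13/400) = 3999/5000 ≈ 0.799800
step 8 [4y] zero: DF = P = 7791/10000 ≈ 0.779100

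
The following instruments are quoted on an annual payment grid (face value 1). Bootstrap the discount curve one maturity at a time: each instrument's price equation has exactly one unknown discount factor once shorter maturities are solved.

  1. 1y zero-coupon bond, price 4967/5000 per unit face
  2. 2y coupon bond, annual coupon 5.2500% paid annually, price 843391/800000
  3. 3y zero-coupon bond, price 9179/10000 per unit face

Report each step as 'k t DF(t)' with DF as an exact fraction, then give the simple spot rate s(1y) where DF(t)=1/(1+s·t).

step 1 [1y] zero: DF = P = 4967/5000 ≈ 0.993400
step 2 [2y] bond c/1=21/400: DF=(843391/800000 − 21/400·(0.993400))/(1+21/400) = 9521/10000 ≈ 0.952100
step 3 [3y] zero: DF = P = 9179/10000 ≈ 0.917900

1 1 4967/5000
2 2 9521/10000
3 3 9179/10000
s(1y) = (1/(4967/5000) − 1)/(1) = 33/4967 ≈ 0.6644%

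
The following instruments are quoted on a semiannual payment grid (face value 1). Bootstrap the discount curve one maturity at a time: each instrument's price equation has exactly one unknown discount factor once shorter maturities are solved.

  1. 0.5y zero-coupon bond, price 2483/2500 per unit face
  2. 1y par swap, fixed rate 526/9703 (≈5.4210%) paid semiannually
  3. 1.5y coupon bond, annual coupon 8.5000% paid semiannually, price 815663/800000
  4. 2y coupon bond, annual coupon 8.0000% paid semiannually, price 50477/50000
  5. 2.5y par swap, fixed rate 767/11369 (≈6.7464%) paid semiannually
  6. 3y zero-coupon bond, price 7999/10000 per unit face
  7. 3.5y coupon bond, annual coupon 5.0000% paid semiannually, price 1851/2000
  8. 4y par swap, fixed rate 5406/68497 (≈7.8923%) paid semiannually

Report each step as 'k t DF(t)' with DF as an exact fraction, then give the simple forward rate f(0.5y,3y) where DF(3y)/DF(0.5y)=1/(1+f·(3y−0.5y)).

step 1 [0.5y] zero: DF = P = 2483/2500 ≈ 0.993200
step 2 [1y] swap r/2=263/9703: DF=(1 − 263/9703·(0.993200))/(1+263/9703) = 4737/5000 ≈ 0.947400
step 3 [1.5y] bond c/2=17/400: DF=(815663/800000 − 17/400·(0.993200+0.947400))/(1+17/400) = 8989/10000 ≈ 0.898900
step 4 [2y] bond c/2=1/25: DF=(50477/50000 − 1/25·(0.993200+0.947400+0.898900))/(1+1/25) = 1723/2000 ≈ 0.861500
step 5 [2.5y] swap r/2=767/22738: DF=(1 − 767/22738·(0.993200+0.947400+0.898900+0.861500))/(1+767/22738) = 4233/5000 ≈ 0.846600
step 6 [3y] zero: DF = P = 7999/10000 ≈ 0.799900
step 7 [3.5y] bond c/2=1/40: DF=(1851/2000 − 1/40·(0.993200+0.947400+0.898900+0.861500+0.846600+0.799900))/(1+1/40) = 309/400 ≈ 0.772500
step 8 [4y] swap r/2=2703/68497: DF=(1 − 2703/68497·(0.993200+0.947400+0.898900+0.861500+0.846600+0.799900+0.772500))/(1+2703/68497) = 7297/10000 ≈ 0.729700

1 1/2 2483/2500
2 1 4737/5000
3 3/2 8989/10000
4 2 1723/2000
5 5/2 4233/5000
6 3 7999/10000
7 7/2 309/400
8 4 7297/10000
f(0.5y,3y) = ((2483/2500)/(7999/10000) − 1)/(5/2) = 3866/39995 ≈ 9.6662%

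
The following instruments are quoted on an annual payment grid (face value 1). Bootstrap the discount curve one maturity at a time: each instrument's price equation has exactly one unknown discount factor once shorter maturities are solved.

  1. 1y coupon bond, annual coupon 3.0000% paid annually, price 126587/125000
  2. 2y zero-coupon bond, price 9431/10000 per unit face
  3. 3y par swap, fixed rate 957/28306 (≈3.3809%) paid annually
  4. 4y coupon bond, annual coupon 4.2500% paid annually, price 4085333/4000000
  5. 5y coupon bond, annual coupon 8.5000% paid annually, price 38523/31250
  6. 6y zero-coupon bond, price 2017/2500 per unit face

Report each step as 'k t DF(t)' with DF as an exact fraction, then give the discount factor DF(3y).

step 1 [1y] bond c/1=3/100: DF=(126587/125000 − 3/100·(0))/(1+3/100) = 1229/1250 ≈ 0.983200
step 2 [2y] zero: DF = P = 9431/10000 ≈ 0.943100
step 3 [3y] swap r/1=957/28306: DF=(1 − 957/28306·(0.983200+0.943100))/(1+957/28306) = 9043/10000 ≈ 0.904300
step 4 [4y] bond c/1=17/400: DF=(4085333/4000000 − 17/400·(0.983200+0.943100+0.904300))/(1+17/400) = 8643/10000 ≈ 0.864300
step 5 [5y] bond c/1=17/200: DF=(38523/31250 − 17/200·(0.983200+0.943100+0.904300+0.864300))/(1+17/200) = 8467/10000 ≈ 0.846700
step 6 [6y] zero: DF = P = 2017/2500 ≈ 0.806800

1 1 1229/1250
2 2 9431/10000
3 3 9043/10000
4 4 8643/10000
5 5 8467/10000
6 6 2017/2500
DF(3y) = 9043/10000 ≈ 0.904300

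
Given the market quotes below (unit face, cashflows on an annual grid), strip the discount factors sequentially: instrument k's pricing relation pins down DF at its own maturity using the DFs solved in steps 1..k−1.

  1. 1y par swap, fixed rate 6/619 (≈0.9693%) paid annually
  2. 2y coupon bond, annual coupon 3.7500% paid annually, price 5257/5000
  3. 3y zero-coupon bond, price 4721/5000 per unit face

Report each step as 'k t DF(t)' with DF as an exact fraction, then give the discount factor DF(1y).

step 1 [1y] swap r/1=6/619: DF=(1 − 6/619·(0))/(1+6/619) = 619/625 ≈ 0.990400
step 2 [2y] bond c/1=3/80: DF=(5257/5000 − 3/80·(0.990400))/(1+3/80) = 611/625 ≈ 0.977600
step 3 [3y] zero: DF = P = 4721/5000 ≈ 0.944200

1 1 619/625
2 2 611/625
3 3 4721/5000
DF(1y) = 619/625 ≈ 0.990400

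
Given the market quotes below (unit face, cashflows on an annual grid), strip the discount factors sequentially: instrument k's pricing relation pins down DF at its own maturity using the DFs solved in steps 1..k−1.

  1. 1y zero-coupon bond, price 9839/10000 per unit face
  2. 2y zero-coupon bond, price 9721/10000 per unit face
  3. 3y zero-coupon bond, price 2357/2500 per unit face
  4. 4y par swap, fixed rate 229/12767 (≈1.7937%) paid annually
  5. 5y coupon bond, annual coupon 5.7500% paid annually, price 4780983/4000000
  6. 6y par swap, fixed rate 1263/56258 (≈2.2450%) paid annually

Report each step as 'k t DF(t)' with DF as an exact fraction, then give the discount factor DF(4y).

step 1 [1y] zero: DF = P = 9839/10000 ≈ 0.983900
step 2 [2y] zero: DF = P = 9721/10000 ≈ 0.972100
step 3 [3y] zero: DF = P = 2357/2500 ≈ 0.942800
step 4 [4y] swap r/1=229/12767: DF=(1 − 229/12767·(0.983900+0.972100+0.942800))/(1+229/12767) = 9313/10000 ≈ 0.931300
step 5 [5y] bond c/1=23/400: DF=(4780983/4000000 − 23/400·(0.983900+0.972100+0.942800+0.931300))/(1+23/400) = 461/500 ≈ 0.922000
step 6 [6y] swap r/1=1263/56258: DF=(1 − 1263/56258·(0.983900+0.972100+0.942800+0.931300+0.922000))/(1+1263/56258) = 8737/10000 ≈ 0.873700

1 1 9839/10000
2 2 9721/10000
3 3 2357/2500
4 4 9313/10000
5 5 461/500
6 6 8737/10000
DF(4y) = 9313/10000 ≈ 0.931300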